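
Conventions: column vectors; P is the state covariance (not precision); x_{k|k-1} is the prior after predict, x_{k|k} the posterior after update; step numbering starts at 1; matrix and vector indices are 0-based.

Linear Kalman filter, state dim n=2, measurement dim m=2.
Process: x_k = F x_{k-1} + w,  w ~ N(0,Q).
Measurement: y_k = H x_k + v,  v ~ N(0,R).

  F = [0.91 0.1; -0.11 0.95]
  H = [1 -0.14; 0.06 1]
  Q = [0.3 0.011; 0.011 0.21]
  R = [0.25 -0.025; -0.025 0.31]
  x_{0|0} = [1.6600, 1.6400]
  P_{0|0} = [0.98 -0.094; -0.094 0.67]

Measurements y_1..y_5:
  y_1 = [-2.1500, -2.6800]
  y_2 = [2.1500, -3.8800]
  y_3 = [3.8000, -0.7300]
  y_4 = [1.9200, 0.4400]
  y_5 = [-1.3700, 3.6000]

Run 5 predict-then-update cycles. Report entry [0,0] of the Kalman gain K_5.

step 1: x^-=[1.6746, 1.3754]  P^-=[1.1011 -0.1037; -0.1037 0.8462]  S=[1.3967 -0.1802; -0.1802 1.1477]  K=[0.8109 0.0946; -0.0660 0.7215]  nu=[-3.6320, -4.1559]  x^+=[-1.6638, -1.3835]  P^+=[0.2000 -0.0030; -0.0030 0.2255]
step 2: x^-=[-1.6524, -1.1313]  P^-=[0.4673 0.0099; 0.0099 0.4165]  S=[0.7227 -0.0455; -0.0455 0.7294]  K=[0.6505 0.0925; -0.0312 0.5699]  nu=[3.6440, -2.6495]  x^+=[0.4729, -2.7549]  P^+=[0.1607 0.0028; 0.0028 0.1773]
step 3: x^-=[0.1548, -2.6692]  P^-=[0.4354 0.0141; 0.0141 0.3714]  S=[0.6887 -0.0369; -0.0369 0.6846]  K=[0.6343 0.0929; -0.0260 0.5423]  nu=[3.2715, 1.9299]  x^+=[2.4092, -1.7076]  P^+=[0.1567 0.0036; 0.0036 0.1685]
step 4: x^-=[2.0216, -1.8872]  P^-=[0.4321 0.0144; 0.0144 0.3633]  S=[0.6852 -0.0357; -0.0357 0.6765]  K=[0.6325 0.0929; -0.0253 0.5369]  nu=[-0.3658, 2.2059]  x^+=[1.9952, -0.6936]  P^+=[0.1563 0.0036; 0.0036 0.1668]
step 5: x^-=[1.7462, -0.8784]  P^-=[0.4318 0.0143; 0.0143 0.3617]  S=[0.6849 -0.0356; -0.0356 0.6750]  K=[0.6324 0.0929; -0.0253 0.5358]  nu=[-3.2392, 4.3736]  x^+=[0.1041, 1.5469]  P^+=[0.1563 0.0036; 0.0036 0.1665]

K[0,0] = 0.6324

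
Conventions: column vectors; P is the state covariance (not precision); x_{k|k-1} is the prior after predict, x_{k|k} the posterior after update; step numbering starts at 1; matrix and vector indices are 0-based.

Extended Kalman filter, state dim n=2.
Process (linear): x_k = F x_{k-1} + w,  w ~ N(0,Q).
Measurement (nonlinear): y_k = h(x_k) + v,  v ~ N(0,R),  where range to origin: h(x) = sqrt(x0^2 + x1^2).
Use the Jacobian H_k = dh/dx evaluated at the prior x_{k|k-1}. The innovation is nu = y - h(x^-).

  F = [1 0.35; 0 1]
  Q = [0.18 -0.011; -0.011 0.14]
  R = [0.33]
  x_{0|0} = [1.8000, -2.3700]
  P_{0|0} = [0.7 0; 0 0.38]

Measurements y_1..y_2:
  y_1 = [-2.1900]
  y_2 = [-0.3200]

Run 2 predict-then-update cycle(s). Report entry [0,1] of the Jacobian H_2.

H_jac[0,1] = 0.3702

step 1: x^-=[0.9705, -2.3700]  P^-=[0.9265 0.1220; 0.1220 0.5200]  H_jac=[0.3790 -0.9254]  S=[0.8228]  K=[0.2895; -0.5287]  nu=[-4.7510]  x^+=[-0.4050, 0.1416]  P^+=[0.8576 0.2479; 0.2479 0.2900]
step 2: x^-=[-0.3554, 0.1416]  P^-=[1.2467 0.3384; 0.3384 0.4300]  H_jac=[-0.9289 0.3702]  S=[1.2320]  K=[-0.8383; -0.1260]  nu=[-0.7026]  x^+=[0.2336, 0.2302]  P^+=[0.3808 0.2083; 0.2083 0.4105]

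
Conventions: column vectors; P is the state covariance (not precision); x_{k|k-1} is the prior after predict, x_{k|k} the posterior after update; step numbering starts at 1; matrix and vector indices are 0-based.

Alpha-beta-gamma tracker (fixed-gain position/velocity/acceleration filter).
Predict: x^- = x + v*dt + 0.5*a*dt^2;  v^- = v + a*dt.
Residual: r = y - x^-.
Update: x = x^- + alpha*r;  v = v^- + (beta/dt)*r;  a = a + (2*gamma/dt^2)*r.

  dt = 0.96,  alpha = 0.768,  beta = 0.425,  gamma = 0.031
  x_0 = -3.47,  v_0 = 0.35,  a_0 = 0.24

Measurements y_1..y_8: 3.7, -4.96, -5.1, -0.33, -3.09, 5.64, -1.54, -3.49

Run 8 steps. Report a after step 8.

step 1: x_pred=-3.0234  r=6.7234  x^+=2.1402  v^+=3.5569  a^+=0.6923
step 2: x_pred=5.8738  r=-10.8338  x^+=-2.4466  v^+=-0.5747  a^+=-0.0365
step 3: x_pred=-3.0151  r=-2.0849  x^+=-4.6163  v^+=-1.5328  a^+=-0.1768
step 4: x_pred=-6.1692  r=5.8392  x^+=-1.6847  v^+=0.8826  a^+=0.2160
step 5: x_pred=-0.7379  r=-2.3521  x^+=-2.5443  v^+=0.0487  a^+=0.0578
step 6: x_pred=-2.4709  r=8.1109  x^+=3.7583  v^+=3.6950  a^+=0.6035
step 7: x_pred=7.5835  r=-9.1235  x^+=0.5766  v^+=0.2352  a^+=-0.0103
step 8: x_pred=0.7977  r=-4.2877  x^+=-2.4952  v^+=-1.6729  a^+=-0.2988

a_post = -0.2988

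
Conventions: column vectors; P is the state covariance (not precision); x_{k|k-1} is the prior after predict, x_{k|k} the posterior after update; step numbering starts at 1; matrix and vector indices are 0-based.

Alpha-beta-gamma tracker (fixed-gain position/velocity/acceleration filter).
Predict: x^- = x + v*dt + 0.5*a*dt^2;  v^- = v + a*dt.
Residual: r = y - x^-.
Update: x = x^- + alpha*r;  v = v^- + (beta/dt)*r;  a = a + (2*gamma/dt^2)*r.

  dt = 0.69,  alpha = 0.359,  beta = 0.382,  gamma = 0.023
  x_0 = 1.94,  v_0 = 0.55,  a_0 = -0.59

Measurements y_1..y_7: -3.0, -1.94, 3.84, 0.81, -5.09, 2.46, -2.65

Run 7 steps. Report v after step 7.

v_post = -0.4224

step 1: x_pred=2.1791  r=-5.1791  x^+=0.3198  v^+=-2.7243  a^+=-1.0904
step 2: x_pred=-1.8196  r=-0.1204  x^+=-1.8628  v^+=-3.5434  a^+=-1.1020
step 3: x_pred=-4.5701  r=8.4101  x^+=-1.5509  v^+=0.3522  a^+=-0.2895
step 4: x_pred=-1.3767  r=2.1867  x^+=-0.5917  v^+=1.3631  a^+=-0.0782
step 5: x_pred=0.3303  r=-5.4203  x^+=-1.6156  v^+=-1.6916  a^+=-0.6019
step 6: x_pred=-2.9261  r=5.3861  x^+=-0.9925  v^+=0.8750  a^+=-0.0815
step 7: x_pred=-0.4081  r=-2.2419  x^+=-1.2130  v^+=-0.4224  a^+=-0.2981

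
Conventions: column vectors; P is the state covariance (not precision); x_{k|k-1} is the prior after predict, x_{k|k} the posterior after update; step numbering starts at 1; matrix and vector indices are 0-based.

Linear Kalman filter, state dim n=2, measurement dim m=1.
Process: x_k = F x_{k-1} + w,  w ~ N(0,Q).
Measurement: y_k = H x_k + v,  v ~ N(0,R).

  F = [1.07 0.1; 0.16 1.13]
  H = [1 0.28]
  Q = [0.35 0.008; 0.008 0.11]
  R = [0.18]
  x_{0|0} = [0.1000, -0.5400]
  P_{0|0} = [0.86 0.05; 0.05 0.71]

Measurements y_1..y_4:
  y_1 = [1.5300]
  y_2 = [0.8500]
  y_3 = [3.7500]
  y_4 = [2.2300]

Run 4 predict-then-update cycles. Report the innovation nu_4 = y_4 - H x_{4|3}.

step 1: x^-=[0.0530, -0.5942]  P^-=[1.3524 0.2967; 0.2967 1.0567]  S=[1.7814]  K=[0.8058; 0.3327]  nu=[1.6434]  x^+=[1.3773, -0.0475]  P^+=[0.1957 -0.1808; -0.1808 0.8596]
step 2: x^-=[1.4689, 0.1667]  P^-=[0.5439 -0.0829; -0.0829 1.1472]  S=[0.7675]  K=[0.6785; 0.3106]  nu=[-0.6656]  x^+=[1.0173, -0.0401]  P^+=[0.1906 -0.2446; -0.2446 1.0732]
step 3: x^-=[1.0845, 0.1175]  P^-=[0.5266 -0.1377; -0.1377 1.3968]  S=[0.7390]  K=[0.6604; 0.3428]  nu=[2.6326]  x^+=[2.8232, 1.0201]  P^+=[0.2043 -0.3051; -0.3051 1.3099]
step 4: x^-=[3.1228, 1.6044]  P^-=[0.5317 -0.1827; -0.1827 1.6776]  S=[0.7409]  K=[0.6486; 0.3873]  nu=[-1.3420]  x^+=[2.2524, 1.0846]  P^+=[0.2200 -0.3689; -0.3689 1.5664]

innov = [-1.3420]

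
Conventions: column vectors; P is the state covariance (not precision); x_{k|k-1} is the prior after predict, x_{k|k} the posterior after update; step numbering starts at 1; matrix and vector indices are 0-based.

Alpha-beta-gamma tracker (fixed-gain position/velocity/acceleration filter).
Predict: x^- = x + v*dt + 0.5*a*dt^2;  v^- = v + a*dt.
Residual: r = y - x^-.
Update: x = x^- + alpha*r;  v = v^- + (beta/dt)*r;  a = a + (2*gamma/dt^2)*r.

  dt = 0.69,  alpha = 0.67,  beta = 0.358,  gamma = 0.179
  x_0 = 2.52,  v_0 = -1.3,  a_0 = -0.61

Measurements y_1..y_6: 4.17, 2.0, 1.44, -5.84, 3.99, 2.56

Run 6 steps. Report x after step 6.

step 1: x_pred=1.4778  r=2.6922  x^+=3.2816  v^+=-0.3241  a^+=1.4144
step 2: x_pred=3.3947  r=-1.3947  x^+=2.4602  v^+=-0.0717  a^+=0.3657
step 3: x_pred=2.4978  r=-1.0578  x^+=1.7891  v^+=-0.3682  a^+=-0.4297
step 4: x_pred=1.4327  r=-7.2727  x^+=-3.4400  v^+=-4.4381  a^+=-5.8984
step 5: x_pred=-7.9064  r=11.8964  x^+=0.0642  v^+=-2.3356  a^+=3.0471
step 6: x_pred=-0.8220  r=3.3820  x^+=1.4439  v^+=1.5216  a^+=5.5902

x_post = 1.4439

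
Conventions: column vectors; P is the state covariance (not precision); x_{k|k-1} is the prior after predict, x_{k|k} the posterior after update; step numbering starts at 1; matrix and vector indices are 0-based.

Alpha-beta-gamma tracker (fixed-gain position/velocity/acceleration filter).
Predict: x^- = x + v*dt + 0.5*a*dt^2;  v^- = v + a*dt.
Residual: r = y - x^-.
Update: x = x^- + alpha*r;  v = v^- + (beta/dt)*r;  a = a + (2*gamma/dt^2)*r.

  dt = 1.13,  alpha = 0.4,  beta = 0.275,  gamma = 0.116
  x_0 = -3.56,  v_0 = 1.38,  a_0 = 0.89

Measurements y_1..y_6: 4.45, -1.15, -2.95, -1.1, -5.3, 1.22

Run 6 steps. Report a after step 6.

step 1: x_pred=-1.4324  r=5.8824  x^+=0.9206  v^+=3.8173  a^+=1.9588
step 2: x_pred=6.4846  r=-7.6346  x^+=3.4308  v^+=4.1727  a^+=0.5716
step 3: x_pred=8.5109  r=-11.4609  x^+=3.9265  v^+=2.0295  a^+=-1.5107
step 4: x_pred=5.2553  r=-6.3553  x^+=2.7132  v^+=-1.2243  a^+=-2.6654
step 5: x_pred=-0.3719  r=-4.9281  x^+=-2.3432  v^+=-5.4355  a^+=-3.5608
step 6: x_pred=-10.7586  r=11.9786  x^+=-5.9672  v^+=-6.5440  a^+=-1.3844

a_post = -1.3844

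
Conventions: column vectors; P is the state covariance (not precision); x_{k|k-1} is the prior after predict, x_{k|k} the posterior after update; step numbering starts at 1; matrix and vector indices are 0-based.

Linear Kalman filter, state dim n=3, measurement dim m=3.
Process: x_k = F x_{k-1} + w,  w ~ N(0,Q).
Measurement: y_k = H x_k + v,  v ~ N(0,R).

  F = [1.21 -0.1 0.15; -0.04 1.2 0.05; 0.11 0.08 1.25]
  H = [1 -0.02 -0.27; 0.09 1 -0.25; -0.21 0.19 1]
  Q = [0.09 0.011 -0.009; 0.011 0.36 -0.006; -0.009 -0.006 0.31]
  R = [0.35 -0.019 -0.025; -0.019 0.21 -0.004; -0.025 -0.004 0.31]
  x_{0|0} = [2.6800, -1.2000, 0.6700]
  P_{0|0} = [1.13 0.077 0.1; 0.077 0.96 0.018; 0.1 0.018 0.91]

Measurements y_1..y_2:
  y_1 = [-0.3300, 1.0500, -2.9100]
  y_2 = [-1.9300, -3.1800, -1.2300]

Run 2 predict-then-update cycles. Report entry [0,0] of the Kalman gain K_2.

K[0,0] = 0.6425

step 1: x^-=[3.4633, -1.5137, 1.0363]  P^-=[1.7916 -0.0314 0.4618; -0.0314 1.7409 0.1706; 0.4618 0.1706 1.7841]  S=[2.0261 0.0247 -0.4198; 0.0247 1.9651 0.0812; -0.4198 0.0812 2.1094]  K=[0.8669 -0.0122 0.2107; -0.0237 0.8546 0.2032; 0.1675 -0.1564 0.8546]  nu=[-3.5438, 2.5111, -2.9314]  x^+=[-0.2572, 0.1207, -2.4551]  P^+=[0.3295 -0.0203 0.1168; -0.0203 0.1861 0.0205; 0.1168 0.0205 0.2820]
step 2: x^-=[-0.6915, 0.0324, -3.0875]  P^-=[0.6273 -0.0448 0.2607; -0.0448 0.6331 0.0511; 0.2607 0.0511 0.7916]  S=[0.8968 -0.0516 -0.1097; -0.0516 0.8523 0.0010; -0.1097 0.0010 1.0656]  K=[0.6425 -0.0242 0.1792; -0.0175 0.7218 0.1672; 0.1307 -0.1376 0.7142]  nu=[-2.0714, -3.9220, 1.7061]  x^+=[-1.6219, -2.4771, -1.5999]  P^+=[0.2460 -0.0165 0.0944; -0.0165 0.1568 0.0161; 0.0944 0.0161 0.2354]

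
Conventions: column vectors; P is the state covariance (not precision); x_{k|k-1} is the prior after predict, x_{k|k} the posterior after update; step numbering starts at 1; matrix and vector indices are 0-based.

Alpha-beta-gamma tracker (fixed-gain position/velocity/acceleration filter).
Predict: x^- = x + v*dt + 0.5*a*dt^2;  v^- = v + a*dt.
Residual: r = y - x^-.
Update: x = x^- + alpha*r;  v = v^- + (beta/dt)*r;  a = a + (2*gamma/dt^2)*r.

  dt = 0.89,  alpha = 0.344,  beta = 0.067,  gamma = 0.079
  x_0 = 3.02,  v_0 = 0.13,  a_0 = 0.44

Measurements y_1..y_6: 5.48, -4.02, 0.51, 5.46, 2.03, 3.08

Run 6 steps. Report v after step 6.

step 1: x_pred=3.3100  r=2.1700  x^+=4.0565  v^+=0.6850  a^+=0.8729
step 2: x_pred=5.0118  r=-9.0318  x^+=1.9048  v^+=0.7819  a^+=-0.9287
step 3: x_pred=2.2329  r=-1.7229  x^+=1.6402  v^+=-0.1744  a^+=-1.2724
step 4: x_pred=0.9811  r=4.4789  x^+=2.5219  v^+=-0.9696  a^+=-0.3790
step 5: x_pred=1.5088  r=0.5212  x^+=1.6881  v^+=-1.2677  a^+=-0.2750
step 6: x_pred=0.4510  r=2.6290  x^+=1.3554  v^+=-1.3145  a^+=0.2494

v_post = -1.3145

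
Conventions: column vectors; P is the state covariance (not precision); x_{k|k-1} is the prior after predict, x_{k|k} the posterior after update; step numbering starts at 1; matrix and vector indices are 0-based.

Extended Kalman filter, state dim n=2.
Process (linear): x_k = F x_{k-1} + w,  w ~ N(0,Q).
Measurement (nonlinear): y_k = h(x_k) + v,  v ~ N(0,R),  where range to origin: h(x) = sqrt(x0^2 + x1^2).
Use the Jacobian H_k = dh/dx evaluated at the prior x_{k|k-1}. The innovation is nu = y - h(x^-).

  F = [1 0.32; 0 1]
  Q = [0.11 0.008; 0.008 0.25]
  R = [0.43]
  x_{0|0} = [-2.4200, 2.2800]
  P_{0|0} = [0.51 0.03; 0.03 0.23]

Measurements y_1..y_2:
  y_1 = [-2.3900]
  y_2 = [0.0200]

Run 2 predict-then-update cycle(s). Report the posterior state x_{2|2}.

step 1: x^-=[-1.6904, 2.2800]  P^-=[0.6628 0.1116; 0.1116 0.4800]  H_jac=[-0.5956 0.8033]  S=[0.8680]  K=[-0.3514; 0.3676]  nu=[-5.2283]  x^+=[0.1471, 0.3579]  P^+=[0.5555 0.2238; 0.2238 0.3627]
step 2: x^-=[0.2616, 0.3579]  P^-=[0.8459 0.3478; 0.3478 0.6127]  H_jac=[0.5901 0.8074]  S=[1.4553]  K=[0.5359; 0.4809]  nu=[-0.4233]  x^+=[0.0347, 0.1543]  P^+=[0.4279 -0.0273; -0.0273 0.2761]

x_post = [0.0347, 0.1543]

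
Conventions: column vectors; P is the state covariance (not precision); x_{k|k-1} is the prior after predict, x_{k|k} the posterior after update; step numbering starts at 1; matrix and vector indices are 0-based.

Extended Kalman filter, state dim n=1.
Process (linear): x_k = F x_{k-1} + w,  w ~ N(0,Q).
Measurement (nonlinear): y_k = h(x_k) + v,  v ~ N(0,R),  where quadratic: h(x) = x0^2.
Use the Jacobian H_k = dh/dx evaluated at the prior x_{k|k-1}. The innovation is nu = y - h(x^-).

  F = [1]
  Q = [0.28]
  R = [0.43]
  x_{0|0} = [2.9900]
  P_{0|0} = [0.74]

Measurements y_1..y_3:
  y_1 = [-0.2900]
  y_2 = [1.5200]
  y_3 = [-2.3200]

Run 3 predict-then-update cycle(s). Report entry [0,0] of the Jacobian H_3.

step 1: x^-=[2.9900]  P^-=[1.0200]  H_jac=[5.9800]  S=[36.9056]  K=[0.1653]  nu=[-9.2301]  x^+=[1.4645]  P^+=[0.0119]
step 2: x^-=[1.4645]  P^-=[0.2919]  H_jac=[2.9290]  S=[2.9340]  K=[0.2914]  nu=[-0.6247]  x^+=[1.2825]  P^+=[0.0428]
step 3: x^-=[1.2825]  P^-=[0.3228]  H_jac=[2.5649]  S=[2.5535]  K=[0.3242]  nu=[-3.9647]  x^+=[-0.0030]  P^+=[0.0544]

H_jac[0,0] = 2.5649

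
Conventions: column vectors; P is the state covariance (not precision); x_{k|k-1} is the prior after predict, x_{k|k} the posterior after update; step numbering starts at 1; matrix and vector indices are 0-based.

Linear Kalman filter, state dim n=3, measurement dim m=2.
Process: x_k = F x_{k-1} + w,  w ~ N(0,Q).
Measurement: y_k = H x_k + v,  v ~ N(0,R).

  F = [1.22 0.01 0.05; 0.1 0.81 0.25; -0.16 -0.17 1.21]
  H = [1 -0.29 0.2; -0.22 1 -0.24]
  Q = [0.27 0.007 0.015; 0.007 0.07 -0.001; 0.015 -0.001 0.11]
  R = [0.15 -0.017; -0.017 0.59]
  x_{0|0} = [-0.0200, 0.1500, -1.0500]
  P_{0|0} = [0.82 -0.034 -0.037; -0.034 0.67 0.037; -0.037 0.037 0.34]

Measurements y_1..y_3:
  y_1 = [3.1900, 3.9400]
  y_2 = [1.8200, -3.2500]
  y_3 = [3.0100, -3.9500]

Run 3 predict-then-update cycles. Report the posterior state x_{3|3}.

step 1: x^-=[-0.0754, -0.1430, -1.2928]  P^-=[1.4861 0.0732 -0.1727; 0.0732 0.5467 0.0331; -0.1727 0.0331 0.6454]  S=[1.5925 -0.3976; -0.3976 1.1794]  K=[0.9316 0.1341; 0.0668 0.4656; -0.0559 -0.0898]  nu=[3.4825, 3.7561]  x^+=[3.6726, 1.8388, -1.8248]  P^+=[0.1820 0.0765 -0.1119; 0.0765 0.3086 0.0757; -0.1119 0.0757 0.6349]
step 2: x^-=[4.4077, 1.4004, -3.1082]  P^-=[0.5308 0.0838 -0.1626; 0.0838 0.3514 0.1964; -0.1626 0.1964 1.0695]  S=[0.6167 -0.0987; -0.0987 0.8804]  K=[0.7838 0.0948; 0.0879 0.3345; -0.0139 -0.0294]  nu=[-1.5600, -4.4267]  x^+=[2.7655, -0.2176, -2.9563]  P^+=[0.1588 0.0401 -0.1558; 0.0401 0.2539 0.2051; -0.1558 0.2051 1.0687]
step 3: x^-=[3.2239, -0.6388, -3.9826]  P^-=[0.4912 0.0420 -0.1882; 0.0420 0.3867 0.4585; -0.1882 0.4585 1.6642]  S=[0.5874 -0.0954; -0.0954 0.8379]  K=[0.7613 0.0617; 0.0901 0.3294; 0.0400 0.1245]  nu=[0.3974, -3.5578]  x^+=[3.3069, -1.7751, -4.4098]  P^+=[0.1564 0.0091 -0.2033; 0.0091 0.2967 0.4244; -0.2033 0.4244 1.6512]

x_post = [3.3069, -1.7751, -4.4098]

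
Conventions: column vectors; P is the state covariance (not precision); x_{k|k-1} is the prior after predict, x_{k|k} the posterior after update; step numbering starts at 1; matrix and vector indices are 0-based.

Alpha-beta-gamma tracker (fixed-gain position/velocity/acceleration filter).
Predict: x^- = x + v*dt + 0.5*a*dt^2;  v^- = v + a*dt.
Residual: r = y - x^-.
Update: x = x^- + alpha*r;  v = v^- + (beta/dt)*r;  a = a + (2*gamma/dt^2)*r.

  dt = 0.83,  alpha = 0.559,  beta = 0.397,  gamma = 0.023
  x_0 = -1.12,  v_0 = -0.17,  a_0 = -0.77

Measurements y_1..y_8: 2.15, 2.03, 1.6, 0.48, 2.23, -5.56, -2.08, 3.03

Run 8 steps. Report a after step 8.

a_post = 0.0036

step 1: x_pred=-1.5263  r=3.6763  x^+=0.5287  v^+=0.9493  a^+=-0.5245
step 2: x_pred=1.1360  r=0.8940  x^+=1.6358  v^+=0.9416  a^+=-0.4648
step 3: x_pred=2.2572  r=-0.6572  x^+=1.8898  v^+=0.2415  a^+=-0.5087
step 4: x_pred=1.9150  r=-1.4350  x^+=1.1128  v^+=-0.8671  a^+=-0.6045
step 5: x_pred=0.1849  r=2.0451  x^+=1.3281  v^+=-0.3907  a^+=-0.4680
step 6: x_pred=0.8426  r=-6.4026  x^+=-2.7364  v^+=-3.8416  a^+=-0.8955
step 7: x_pred=-6.2334  r=4.1534  x^+=-3.9116  v^+=-2.5982  a^+=-0.6182
step 8: x_pred=-6.2811  r=9.3111  x^+=-1.0762  v^+=1.3423  a^+=0.0036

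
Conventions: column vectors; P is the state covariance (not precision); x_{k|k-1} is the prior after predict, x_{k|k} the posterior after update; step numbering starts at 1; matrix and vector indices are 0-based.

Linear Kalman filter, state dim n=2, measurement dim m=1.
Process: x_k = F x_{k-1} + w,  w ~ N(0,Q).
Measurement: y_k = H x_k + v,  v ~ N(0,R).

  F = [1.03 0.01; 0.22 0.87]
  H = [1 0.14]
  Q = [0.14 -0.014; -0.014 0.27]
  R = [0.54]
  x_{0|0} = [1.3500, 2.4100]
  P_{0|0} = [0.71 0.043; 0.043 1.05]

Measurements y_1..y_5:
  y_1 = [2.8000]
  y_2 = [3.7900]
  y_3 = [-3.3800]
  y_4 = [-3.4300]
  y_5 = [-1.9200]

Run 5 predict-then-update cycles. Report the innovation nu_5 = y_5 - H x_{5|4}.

innov = [-0.4999]

step 1: x^-=[1.4146, 2.3937]  P^-=[0.8942 0.1946; 0.1946 1.1156]  S=[1.5106]  K=[0.6100; 0.2322]  nu=[1.0503]  x^+=[2.0553, 2.6376]  P^+=[0.3321 -0.0194; -0.0194 1.0341]
step 2: x^-=[2.1433, 2.7469]  P^-=[0.4920 0.0529; 0.0529 1.0614]  S=[1.0677]  K=[0.4678; 0.1887]  nu=[1.2621]  x^+=[2.7337, 2.9850]  P^+=[0.2584 -0.0414; -0.0414 1.0234]
step 3: x^-=[2.8456, 3.1984]  P^-=[0.4134 0.0163; 0.0163 1.0412]  S=[0.9784]  K=[0.4249; 0.1656]  nu=[-6.6734]  x^+=[0.0103, 2.0930]  P^+=[0.2368 -0.0526; -0.0526 1.0144]
step 4: x^-=[0.0315, 1.8232]  P^-=[0.3902 0.0013; 0.0013 1.0291]  S=[0.9507]  K=[0.4106; 0.1529]  nu=[-3.7168]  x^+=[-1.4947, 1.2550]  P^+=[0.2299 -0.0584; -0.0584 1.0069]
step 5: x^-=[-1.5270, 0.7630]  P^-=[0.3828 -0.0056; -0.0056 1.0209]  S=[0.9413]  K=[0.4059; 0.1459]  nu=[-0.4999]  x^+=[-1.7298, 0.6901]  P^+=[0.2278 -0.0613; -0.0613 1.0009]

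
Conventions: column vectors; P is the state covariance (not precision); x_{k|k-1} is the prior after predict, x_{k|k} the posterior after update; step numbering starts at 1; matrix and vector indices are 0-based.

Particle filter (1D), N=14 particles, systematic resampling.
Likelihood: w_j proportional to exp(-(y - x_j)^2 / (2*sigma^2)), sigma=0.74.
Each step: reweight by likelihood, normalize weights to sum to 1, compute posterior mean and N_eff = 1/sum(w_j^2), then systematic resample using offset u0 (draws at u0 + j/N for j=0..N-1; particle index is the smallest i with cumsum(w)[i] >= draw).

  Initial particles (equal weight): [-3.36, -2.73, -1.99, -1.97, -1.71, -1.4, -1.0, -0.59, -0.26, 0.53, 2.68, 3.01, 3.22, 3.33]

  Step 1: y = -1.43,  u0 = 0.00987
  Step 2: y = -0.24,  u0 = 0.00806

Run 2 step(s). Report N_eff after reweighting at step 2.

step 1: w=[0.0062, 0.0397, 0.1396, 0.1424, 0.1730, 0.1857, 0.1570, 0.0976, 0.0533, 0.0056, 0.0000, 0.0000, 0.0000, 0.0000]  mean=-1.4688  Neff=7.0014  idx=[1, 2, 2, 3, 3, 4, 4, 5, 5, 5, 6, 6, 7, 7]
step 2: w=[0.0008, 0.0139, 0.0139, 0.0148, 0.0148, 0.0317, 0.0317, 0.0668, 0.0668, 0.0668, 0.1347, 0.1347, 0.2041, 0.2041]  mean=-1.0156  Neff=7.3595  idx=[1, 5, 7, 8, 9, 10, 10, 11, 11, 12, 12, 12, 13, 13]

N_eff = 7.3595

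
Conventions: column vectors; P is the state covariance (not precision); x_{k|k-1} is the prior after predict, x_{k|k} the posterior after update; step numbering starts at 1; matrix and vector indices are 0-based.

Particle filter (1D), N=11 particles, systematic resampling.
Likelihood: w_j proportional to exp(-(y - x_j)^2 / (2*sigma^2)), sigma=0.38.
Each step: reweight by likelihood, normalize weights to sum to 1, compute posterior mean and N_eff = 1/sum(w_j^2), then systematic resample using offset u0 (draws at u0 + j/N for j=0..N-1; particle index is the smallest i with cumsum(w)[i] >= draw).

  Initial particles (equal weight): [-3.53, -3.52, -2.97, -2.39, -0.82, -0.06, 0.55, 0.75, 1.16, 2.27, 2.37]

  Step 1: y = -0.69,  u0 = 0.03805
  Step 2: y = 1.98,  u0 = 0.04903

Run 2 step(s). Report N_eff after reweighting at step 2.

N_eff = 2.0001

step 1: w=[0.0000, 0.0000, 0.0000, 0.0000, 0.7847, 0.2105, 0.0041, 0.0006, 0.0000, 0.0000, 0.0000]  mean=-0.6535  Neff=1.5148  idx=[4, 4, 4, 4, 4, 4, 4, 4, 4, 5, 5]
step 2: w=[0.0000, 0.0000, 0.0000, 0.0000, 0.0000, 0.0000, 0.0000, 0.0000, 0.0000, 0.5000, 0.5000]  mean=-0.0600  Neff=2.0001  idx=[9, 9, 9, 9, 9, 10, 10, 10, 10, 10, 10]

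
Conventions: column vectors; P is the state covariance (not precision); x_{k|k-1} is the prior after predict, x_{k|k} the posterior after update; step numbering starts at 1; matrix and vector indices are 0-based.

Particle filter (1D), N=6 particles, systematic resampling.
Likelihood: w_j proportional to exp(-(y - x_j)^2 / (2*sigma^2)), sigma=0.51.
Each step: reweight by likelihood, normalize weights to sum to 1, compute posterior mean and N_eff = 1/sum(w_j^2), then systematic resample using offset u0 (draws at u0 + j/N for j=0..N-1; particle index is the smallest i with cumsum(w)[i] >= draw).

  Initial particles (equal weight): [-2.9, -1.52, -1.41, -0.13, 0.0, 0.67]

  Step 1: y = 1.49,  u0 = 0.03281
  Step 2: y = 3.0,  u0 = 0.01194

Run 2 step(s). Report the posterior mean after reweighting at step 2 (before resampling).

step 1: w=[0.0000, 0.0000, 0.0000, 0.0218, 0.0475, 0.9307]  mean=0.6207  Neff=1.1509  idx=[4, 5, 5, 5, 5, 5]
step 2: w=[0.0002, 0.2000, 0.2000, 0.2000, 0.2000, 0.2000]  mean=0.6699  Neff=5.0021  idx=[1, 1, 2, 3, 4, 5]

post_mean = 0.6699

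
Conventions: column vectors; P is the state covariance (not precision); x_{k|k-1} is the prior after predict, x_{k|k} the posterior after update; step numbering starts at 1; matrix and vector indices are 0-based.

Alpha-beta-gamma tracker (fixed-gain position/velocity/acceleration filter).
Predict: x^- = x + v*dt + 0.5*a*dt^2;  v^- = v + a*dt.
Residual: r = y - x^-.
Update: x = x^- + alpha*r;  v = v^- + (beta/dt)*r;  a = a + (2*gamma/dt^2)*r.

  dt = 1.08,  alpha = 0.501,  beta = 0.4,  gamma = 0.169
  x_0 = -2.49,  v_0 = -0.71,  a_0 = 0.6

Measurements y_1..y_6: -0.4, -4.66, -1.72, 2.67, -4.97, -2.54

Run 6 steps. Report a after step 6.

a_post = -1.6214

step 1: x_pred=-2.9069  r=2.5069  x^+=-1.6509  v^+=0.8665  a^+=1.3264
step 2: x_pred=0.0584  r=-4.7184  x^+=-2.3055  v^+=0.5515  a^+=-0.0409
step 3: x_pred=-1.7338  r=0.0138  x^+=-1.7269  v^+=0.5124  a^+=-0.0369
step 4: x_pred=-1.1950  r=3.8650  x^+=0.7414  v^+=1.9041  a^+=1.0831
step 5: x_pred=3.4294  r=-8.3994  x^+=-0.7787  v^+=-0.0371  a^+=-1.3509
step 6: x_pred=-1.6066  r=-0.9334  x^+=-2.0742  v^+=-1.8418  a^+=-1.6214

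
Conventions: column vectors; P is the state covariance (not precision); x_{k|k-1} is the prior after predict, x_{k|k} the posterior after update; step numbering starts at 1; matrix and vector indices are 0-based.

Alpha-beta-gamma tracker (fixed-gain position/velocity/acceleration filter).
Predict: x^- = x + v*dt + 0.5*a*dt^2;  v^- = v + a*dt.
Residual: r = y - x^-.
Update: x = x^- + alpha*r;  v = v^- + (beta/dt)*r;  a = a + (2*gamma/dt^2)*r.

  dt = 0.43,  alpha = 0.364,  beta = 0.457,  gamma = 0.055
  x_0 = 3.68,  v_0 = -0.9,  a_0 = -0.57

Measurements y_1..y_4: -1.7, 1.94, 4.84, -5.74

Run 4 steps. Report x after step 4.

x_post = -0.9359

step 1: x_pred=3.2403  r=-4.9403  x^+=1.4420  v^+=-6.3956  a^+=-3.5091
step 2: x_pred=-1.6325  r=3.5725  x^+=-0.3321  v^+=-4.1077  a^+=-1.3837
step 3: x_pred=-2.2263  r=7.0663  x^+=0.3458  v^+=2.8073  a^+=2.8201
step 4: x_pred=1.8137  r=-7.5537  x^+=-0.9359  v^+=-4.0080  a^+=-1.6737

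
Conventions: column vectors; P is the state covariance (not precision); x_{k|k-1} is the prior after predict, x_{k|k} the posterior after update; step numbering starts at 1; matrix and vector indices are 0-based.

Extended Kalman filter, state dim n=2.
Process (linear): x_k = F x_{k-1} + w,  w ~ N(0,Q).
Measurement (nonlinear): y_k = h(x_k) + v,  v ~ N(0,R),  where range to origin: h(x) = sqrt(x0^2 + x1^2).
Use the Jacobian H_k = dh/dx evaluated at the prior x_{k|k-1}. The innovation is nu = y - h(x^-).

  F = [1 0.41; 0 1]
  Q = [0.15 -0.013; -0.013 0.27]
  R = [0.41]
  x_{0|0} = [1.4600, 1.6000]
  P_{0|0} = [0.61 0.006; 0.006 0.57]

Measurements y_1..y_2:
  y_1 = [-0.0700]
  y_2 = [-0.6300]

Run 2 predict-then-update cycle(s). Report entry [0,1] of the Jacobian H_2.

step 1: x^-=[2.1160, 1.6000]  P^-=[0.8607 0.2267; 0.2267 0.8400]  H_jac=[0.7976 0.6031]  S=[1.4813]  K=[0.5558; 0.4641]  nu=[-2.7228]  x^+=[0.6027, 0.3364]  P^+=[0.4032 -0.1554; -0.1554 0.5210]
step 2: x^-=[0.7406, 0.3364]  P^-=[0.5133 0.0452; 0.0452 0.7910]  H_jac=[0.9105 0.4135]  S=[1.0049]  K=[0.4837; 0.3665]  nu=[-1.4434]  x^+=[0.0424, -0.1926]  P^+=[0.2782 -0.1329; -0.1329 0.6560]

H_jac[0,1] = 0.4135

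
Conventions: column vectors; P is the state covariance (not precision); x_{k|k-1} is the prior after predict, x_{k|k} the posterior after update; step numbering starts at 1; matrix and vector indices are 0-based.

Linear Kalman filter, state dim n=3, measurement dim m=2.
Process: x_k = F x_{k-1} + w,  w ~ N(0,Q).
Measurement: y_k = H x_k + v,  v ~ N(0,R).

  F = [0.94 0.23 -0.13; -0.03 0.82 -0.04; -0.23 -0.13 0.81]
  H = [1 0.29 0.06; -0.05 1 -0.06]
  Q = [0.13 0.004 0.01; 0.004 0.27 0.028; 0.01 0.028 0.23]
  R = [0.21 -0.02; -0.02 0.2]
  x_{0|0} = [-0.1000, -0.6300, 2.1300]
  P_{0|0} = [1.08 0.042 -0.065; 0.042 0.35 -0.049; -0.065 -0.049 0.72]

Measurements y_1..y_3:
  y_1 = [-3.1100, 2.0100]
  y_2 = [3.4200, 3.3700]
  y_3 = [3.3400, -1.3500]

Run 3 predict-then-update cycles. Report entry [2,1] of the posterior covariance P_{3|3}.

step 1: x^-=[-0.5158, -0.5988, 1.8302]  P^-=[1.1519 0.0832 -0.3785; 0.0832 0.5085 -0.0648; -0.3785 -0.0648 0.8025]  S=[1.4082 0.1701; 0.1701 0.7114]  K=[0.8349 -0.1317; 0.0770 0.6959; -0.2389 -0.0750]  nu=[-2.5304, 2.6928]  x^+=[-2.9830, 1.0803, 2.2327]  P^+=[0.1953 -0.0392 -0.0994; -0.0392 0.1373 0.0275; -0.0994 0.0275 0.7120]
step 2: x^-=[-2.8458, 0.8861, 2.3541]  P^-=[0.3276 -0.0017 -0.1775; -0.0017 0.3635 0.0188; -0.1775 0.0188 0.7387]  S=[0.5492 0.0767; 0.0767 0.5639]  K=[0.5892 -0.0933; 0.1031 0.6289; -0.2328 0.0022]  nu=[5.8676, 2.4829]  x^+=[0.3797, 3.0524, 0.9933]  P^+=[0.1404 -0.0297 -0.1038; -0.0297 0.1248 0.0424; -0.1038 0.0424 0.7090]
step 3: x^-=[0.9299, 2.4519, 0.3204]  P^-=[0.2827 0.0032 -0.1671; 0.0032 0.3536 0.0282; -0.1671 0.0282 0.7327]  S=[0.5078 0.0806; 0.0806 0.5522]  K=[0.5518 -0.0822; 0.1130 0.6204; -0.2295 0.0200]  nu=[1.6799, -3.7362]  x^+=[2.1640, 0.3237, -0.1399]  P^+=[0.1316 -0.0272 -0.1043; -0.0272 0.1232 0.0458; -0.1043 0.0458 0.7064]

P_post[2,1] = 0.0458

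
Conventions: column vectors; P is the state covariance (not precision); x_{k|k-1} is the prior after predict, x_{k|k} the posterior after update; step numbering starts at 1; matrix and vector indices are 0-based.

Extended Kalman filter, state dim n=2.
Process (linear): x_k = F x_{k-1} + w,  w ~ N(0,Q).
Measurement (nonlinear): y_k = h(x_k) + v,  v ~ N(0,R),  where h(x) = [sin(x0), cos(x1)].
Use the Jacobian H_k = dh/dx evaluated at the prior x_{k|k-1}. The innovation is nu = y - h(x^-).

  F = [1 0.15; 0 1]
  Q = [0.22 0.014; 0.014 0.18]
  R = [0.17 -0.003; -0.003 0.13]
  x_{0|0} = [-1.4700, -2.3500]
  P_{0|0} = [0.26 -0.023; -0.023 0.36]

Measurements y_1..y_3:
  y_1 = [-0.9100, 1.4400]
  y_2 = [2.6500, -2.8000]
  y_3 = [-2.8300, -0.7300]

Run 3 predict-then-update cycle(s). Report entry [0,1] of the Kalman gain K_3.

step 1: x^-=[-1.8225, -2.3500]  P^-=[0.4812 0.0450; 0.0450 0.5400]  H_jac=[-0.2491 0.0000; 0.0000 0.7115]  S=[0.1998 -0.0110; -0.0110 0.4033]  K=[-0.5962 0.0632; -0.0038 0.9524]  nu=[0.0585, 2.1427]  x^+=[-1.7220, -0.3095]  P^+=[0.4077 0.0141; 0.0141 0.1740]
step 2: x^-=[-1.7685, -0.3095]  P^-=[0.6359 0.0542; 0.0542 0.3540]  H_jac=[-0.1964 0.0000; 0.0000 0.3045]  S=[0.1945 -0.0062; -0.0062 0.1628]  K=[-0.6395 0.0768; -0.0335 0.6609]  nu=[3.6305, -3.7525]  x^+=[-4.3783, -2.9109]  P^+=[0.5547 0.0391; 0.0391 0.2824]
step 3: x^-=[-4.8149, -2.9109]  P^-=[0.7928 0.0954; 0.0954 0.4624]  H_jac=[0.1023 0.0000; 0.0000 0.2287]  S=[0.1783 -0.0008; -0.0008 0.1542]  K=[0.4556 0.1438; 0.0577 0.6861]  nu=[-3.8248, 0.2435]  x^+=[-6.5226, -2.9646]  P^+=[0.7527 0.0758; 0.0758 0.3893]

K[0,1] = 0.1438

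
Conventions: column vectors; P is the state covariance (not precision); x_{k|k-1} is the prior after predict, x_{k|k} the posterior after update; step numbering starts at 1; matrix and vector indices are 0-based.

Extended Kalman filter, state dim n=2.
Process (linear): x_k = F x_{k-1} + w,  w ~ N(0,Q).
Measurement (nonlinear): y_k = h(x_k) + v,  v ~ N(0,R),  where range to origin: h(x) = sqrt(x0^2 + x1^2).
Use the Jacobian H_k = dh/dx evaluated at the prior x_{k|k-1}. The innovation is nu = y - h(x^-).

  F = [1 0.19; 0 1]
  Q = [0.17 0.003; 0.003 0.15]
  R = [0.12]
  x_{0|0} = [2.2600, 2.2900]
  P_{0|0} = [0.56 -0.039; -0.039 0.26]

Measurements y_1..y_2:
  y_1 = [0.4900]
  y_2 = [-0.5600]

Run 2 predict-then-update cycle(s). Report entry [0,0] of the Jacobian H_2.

H_jac[0,0] = 0.4409

step 1: x^-=[2.6951, 2.2900]  P^-=[0.7246 0.0134; 0.0134 0.4100]  H_jac=[0.7621 0.6475]  S=[0.7259]  K=[0.7726; 0.3798]  nu=[-3.0466]  x^+=[0.3413, 1.1329]  P^+=[0.2913 -0.1996; -0.1996 0.3053]
step 2: x^-=[0.5565, 1.1329]  P^-=[0.3964 -0.1386; -0.1386 0.4553]  H_jac=[0.4409 0.8976]  S=[0.4542]  K=[0.1110; 0.7653]  nu=[-1.8222]  x^+=[0.3543, -0.2615]  P^+=[0.3908 -0.1772; -0.1772 0.1893]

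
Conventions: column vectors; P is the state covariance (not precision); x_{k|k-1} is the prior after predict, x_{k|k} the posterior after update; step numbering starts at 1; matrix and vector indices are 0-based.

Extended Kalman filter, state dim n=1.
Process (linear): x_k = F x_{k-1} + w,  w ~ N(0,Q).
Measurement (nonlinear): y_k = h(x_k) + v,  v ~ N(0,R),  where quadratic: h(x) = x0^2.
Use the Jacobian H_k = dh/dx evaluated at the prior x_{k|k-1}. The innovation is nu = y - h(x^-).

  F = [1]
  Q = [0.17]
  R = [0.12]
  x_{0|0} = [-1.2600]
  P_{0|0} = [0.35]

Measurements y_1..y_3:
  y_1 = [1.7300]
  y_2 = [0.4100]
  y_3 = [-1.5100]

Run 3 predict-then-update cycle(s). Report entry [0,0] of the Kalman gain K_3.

K[0,0] = -0.4788

step 1: x^-=[-1.2600]  P^-=[0.5200]  H_jac=[-2.5200]  S=[3.4222]  K=[-0.3829]  nu=[0.1424]  x^+=[-1.3145]  P^+=[0.0182]
step 2: x^-=[-1.3145]  P^-=[0.1882]  H_jac=[-2.6291]  S=[1.4211]  K=[-0.3482]  nu=[-1.3180]  x^+=[-0.8555]  P^+=[0.0159]
step 3: x^-=[-0.8555]  P^-=[0.1859]  H_jac=[-1.7111]  S=[0.6643]  K=[-0.4788]  nu=[-2.2420]  x^+=[0.2180]  P^+=[0.0336]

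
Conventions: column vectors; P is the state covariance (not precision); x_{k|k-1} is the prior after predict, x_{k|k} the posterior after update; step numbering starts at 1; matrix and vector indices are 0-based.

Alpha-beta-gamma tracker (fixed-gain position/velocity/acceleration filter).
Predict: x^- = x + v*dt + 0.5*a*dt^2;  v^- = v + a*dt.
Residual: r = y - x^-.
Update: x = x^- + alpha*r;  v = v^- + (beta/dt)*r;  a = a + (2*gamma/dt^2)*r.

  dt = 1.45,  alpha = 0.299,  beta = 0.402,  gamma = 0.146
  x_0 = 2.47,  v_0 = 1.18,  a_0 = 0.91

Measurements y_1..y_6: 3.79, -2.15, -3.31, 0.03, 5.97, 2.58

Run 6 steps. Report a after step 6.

a_post = 2.5010

step 1: x_pred=5.1376  r=-1.3476  x^+=4.7347  v^+=2.1259  a^+=0.7228
step 2: x_pred=8.5771  r=-10.7271  x^+=5.3697  v^+=0.2000  a^+=-0.7670
step 3: x_pred=4.8534  r=-8.1634  x^+=2.4126  v^+=-3.1753  a^+=-1.9007
step 4: x_pred=-4.1898  r=4.2198  x^+=-2.9281  v^+=-4.7615  a^+=-1.3147
step 5: x_pred=-11.2143  r=17.1843  x^+=-6.0762  v^+=-1.9035  a^+=1.0719
step 6: x_pred=-7.7095  r=10.2895  x^+=-4.6329  v^+=2.5034  a^+=2.5010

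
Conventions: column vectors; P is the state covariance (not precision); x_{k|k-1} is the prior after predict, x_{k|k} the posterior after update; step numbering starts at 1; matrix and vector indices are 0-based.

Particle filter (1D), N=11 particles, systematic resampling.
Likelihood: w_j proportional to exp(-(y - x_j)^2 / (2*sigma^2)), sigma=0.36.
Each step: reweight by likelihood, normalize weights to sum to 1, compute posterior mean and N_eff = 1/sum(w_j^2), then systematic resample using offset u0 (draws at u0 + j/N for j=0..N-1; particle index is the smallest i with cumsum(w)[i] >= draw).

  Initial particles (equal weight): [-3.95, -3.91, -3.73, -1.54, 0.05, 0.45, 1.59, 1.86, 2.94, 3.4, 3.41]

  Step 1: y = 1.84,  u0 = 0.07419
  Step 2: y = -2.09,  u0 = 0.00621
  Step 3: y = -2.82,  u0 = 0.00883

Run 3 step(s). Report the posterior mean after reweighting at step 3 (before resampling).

step 1: w=[0.0000, 0.0000, 0.0000, 0.0000, 0.0000, 0.0003, 0.4379, 0.5565, 0.0052, 0.0000, 0.0000]  mean=1.7471  Neff=1.9943  idx=[6, 6, 6, 6, 6, 7, 7, 7, 7, 7, 7]
step 2: w=[0.1999, 0.1999, 0.1999, 0.1999, 0.1999, 0.0001, 0.0001, 0.0001, 0.0001, 0.0001, 0.0001]  mean=1.5901  Neff=5.0042  idx=[0, 0, 0, 1, 1, 2, 2, 3, 3, 4, 4]
step 3: w=[0.0909, 0.0909, 0.0909, 0.0909, 0.0909, 0.0909, 0.0909, 0.0909, 0.0909, 0.0909, 0.0909]  mean=1.5900  Neff=11.0000  idx=[0, 1, 2, 3, 4, 5, 6, 7, 8, 9, 10]

post_mean = 1.5900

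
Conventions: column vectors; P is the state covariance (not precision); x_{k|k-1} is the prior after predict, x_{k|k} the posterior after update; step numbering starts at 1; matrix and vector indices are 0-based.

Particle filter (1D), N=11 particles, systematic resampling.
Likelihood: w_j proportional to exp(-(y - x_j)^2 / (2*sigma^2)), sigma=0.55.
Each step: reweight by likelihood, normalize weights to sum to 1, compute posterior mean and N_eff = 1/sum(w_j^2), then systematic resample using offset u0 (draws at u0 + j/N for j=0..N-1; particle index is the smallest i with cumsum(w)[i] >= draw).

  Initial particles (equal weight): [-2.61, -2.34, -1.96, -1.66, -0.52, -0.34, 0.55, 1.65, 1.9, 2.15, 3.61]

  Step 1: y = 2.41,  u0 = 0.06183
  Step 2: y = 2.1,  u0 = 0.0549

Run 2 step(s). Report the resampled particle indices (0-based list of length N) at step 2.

step 1: w=[0.0000, 0.0000, 0.0000, 0.0000, 0.0000, 0.0000, 0.0016, 0.1900, 0.3212, 0.4415, 0.0457]  mean=2.0388  Neff=2.9738  idx=[7, 7, 8, 8, 8, 9, 9, 9, 9, 9, 10]
step 2: w=[0.0774, 0.0774, 0.1013, 0.1013, 0.1013, 0.1078, 0.1078, 0.1078, 0.1078, 0.1078, 0.0025]  mean=2.0003  Neff=9.9175  idx=[0, 1, 2, 3, 4, 5, 6, 7, 8, 8, 9]

resampled_idx = [0, 1, 2, 3, 4, 5, 6, 7, 8, 8, 9]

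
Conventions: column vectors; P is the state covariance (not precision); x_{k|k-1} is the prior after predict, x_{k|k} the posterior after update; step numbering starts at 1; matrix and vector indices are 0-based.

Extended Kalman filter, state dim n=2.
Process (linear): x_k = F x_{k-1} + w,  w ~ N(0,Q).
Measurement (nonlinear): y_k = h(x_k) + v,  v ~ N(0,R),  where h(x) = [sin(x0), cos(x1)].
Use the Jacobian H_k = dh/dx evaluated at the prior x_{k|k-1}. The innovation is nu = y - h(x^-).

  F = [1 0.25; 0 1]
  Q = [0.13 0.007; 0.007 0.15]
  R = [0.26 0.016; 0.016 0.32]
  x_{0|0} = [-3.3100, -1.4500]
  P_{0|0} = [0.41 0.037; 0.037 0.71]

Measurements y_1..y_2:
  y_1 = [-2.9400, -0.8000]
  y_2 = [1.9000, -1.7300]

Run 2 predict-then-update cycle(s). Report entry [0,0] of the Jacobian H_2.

H_jac[0,0] = -0.1633

step 1: x^-=[-3.6725, -1.4500]  P^-=[0.6029 0.2215; 0.2215 0.8600]  H_jac=[-0.8623 0.0000; 0.0000 0.9927]  S=[0.7083 -0.1736; -0.1736 1.1675]  K=[-0.7138 0.0822; -0.0939 0.7173]  nu=[-3.4463, -0.9205]  x^+=[-1.2881, -1.7868]  P^+=[0.2137 0.0150; 0.0150 0.2297]
step 2: x^-=[-1.7348, -1.7868]  P^-=[0.3655 0.0794; 0.0794 0.3797]  H_jac=[-0.1633 0.0000; 0.0000 0.9768]  S=[0.2697 0.0033; 0.0033 0.6823]  K=[-0.2227 0.1148; -0.0548 0.5439]  nu=[2.8866, -1.5156]  x^+=[-2.5515, -2.7693]  P^+=[0.3434 0.0340; 0.0340 0.1773]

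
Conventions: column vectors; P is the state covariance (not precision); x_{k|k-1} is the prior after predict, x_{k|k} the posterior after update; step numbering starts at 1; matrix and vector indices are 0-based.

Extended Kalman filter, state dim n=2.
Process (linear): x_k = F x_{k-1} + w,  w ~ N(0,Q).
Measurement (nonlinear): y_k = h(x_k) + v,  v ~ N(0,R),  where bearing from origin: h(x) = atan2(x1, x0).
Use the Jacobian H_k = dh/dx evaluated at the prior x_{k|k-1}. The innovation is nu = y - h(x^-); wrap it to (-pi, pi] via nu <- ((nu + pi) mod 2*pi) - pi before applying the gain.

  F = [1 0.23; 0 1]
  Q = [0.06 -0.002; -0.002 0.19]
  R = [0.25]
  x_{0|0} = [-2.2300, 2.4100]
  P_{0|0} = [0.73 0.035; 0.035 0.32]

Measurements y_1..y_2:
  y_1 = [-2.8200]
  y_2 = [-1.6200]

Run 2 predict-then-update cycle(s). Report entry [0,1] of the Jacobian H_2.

step 1: x^-=[-1.6757, 2.4100]  P^-=[0.8230 0.1066; 0.1066 0.5100]  H_jac=[-0.2797 -0.1945]  S=[0.3453]  K=[-0.7268; -0.3736]  nu=[1.2848]  x^+=[-2.6095, 1.9300]  P^+=[0.6407 0.0128; 0.0128 0.4618]
step 2: x^-=[-2.1656, 1.9300]  P^-=[0.7310 0.1171; 0.1171 0.6518]  H_jac=[-0.2294 -0.2574]  S=[0.3454]  K=[-0.5726; -0.5633]  nu=[2.2495]  x^+=[-3.4536, 0.6628]  P^+=[0.6177 0.0056; 0.0056 0.5422]

H_jac[0,1] = -0.2574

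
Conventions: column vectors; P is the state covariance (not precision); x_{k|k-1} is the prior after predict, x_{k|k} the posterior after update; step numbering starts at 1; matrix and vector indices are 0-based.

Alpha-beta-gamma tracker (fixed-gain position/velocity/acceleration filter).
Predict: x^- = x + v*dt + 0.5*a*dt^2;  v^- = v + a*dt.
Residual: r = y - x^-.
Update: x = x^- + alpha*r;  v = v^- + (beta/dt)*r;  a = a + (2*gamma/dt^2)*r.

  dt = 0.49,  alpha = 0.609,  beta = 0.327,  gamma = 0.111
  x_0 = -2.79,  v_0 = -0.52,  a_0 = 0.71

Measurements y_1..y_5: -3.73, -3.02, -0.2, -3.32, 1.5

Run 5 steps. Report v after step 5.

step 1: x_pred=-2.9596  r=-0.7704  x^+=-3.4288  v^+=-0.6862  a^+=-0.0024
step 2: x_pred=-3.7653  r=0.7453  x^+=-3.3114  v^+=-0.1900  a^+=0.6868
step 3: x_pred=-3.3221  r=3.1221  x^+=-1.4207  v^+=2.2300  a^+=3.5735
step 4: x_pred=0.1010  r=-3.4210  x^+=-1.9824  v^+=1.6980  a^+=0.4104
step 5: x_pred=-1.1011  r=2.6011  x^+=0.4830  v^+=3.6350  a^+=2.8154

v_post = 3.6350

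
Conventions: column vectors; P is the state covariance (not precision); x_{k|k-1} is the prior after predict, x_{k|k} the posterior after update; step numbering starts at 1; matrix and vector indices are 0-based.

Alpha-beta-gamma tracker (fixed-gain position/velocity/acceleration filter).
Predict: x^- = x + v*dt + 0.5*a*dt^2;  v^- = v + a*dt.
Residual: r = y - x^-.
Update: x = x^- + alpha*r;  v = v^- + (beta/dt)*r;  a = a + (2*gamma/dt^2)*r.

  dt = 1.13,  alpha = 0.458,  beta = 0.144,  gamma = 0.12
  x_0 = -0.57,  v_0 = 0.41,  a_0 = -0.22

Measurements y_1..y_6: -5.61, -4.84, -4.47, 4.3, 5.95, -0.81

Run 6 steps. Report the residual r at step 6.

step 1: x_pred=-0.2472  r=-5.3628  x^+=-2.7033  v^+=-0.5220  a^+=-1.2280
step 2: x_pred=-4.0772  r=-0.7628  x^+=-4.4266  v^+=-2.0068  a^+=-1.3713
step 3: x_pred=-7.5698  r=3.0998  x^+=-6.1501  v^+=-3.1614  a^+=-0.7887
step 4: x_pred=-10.2261  r=14.5261  x^+=-3.5731  v^+=-2.2016  a^+=1.9415
step 5: x_pred=-4.8213  r=10.7713  x^+=0.1119  v^+=1.3650  a^+=3.9661
step 6: x_pred=4.1865  r=-4.9965  x^+=1.8981  v^+=5.2099  a^+=3.0269

resid = -4.9965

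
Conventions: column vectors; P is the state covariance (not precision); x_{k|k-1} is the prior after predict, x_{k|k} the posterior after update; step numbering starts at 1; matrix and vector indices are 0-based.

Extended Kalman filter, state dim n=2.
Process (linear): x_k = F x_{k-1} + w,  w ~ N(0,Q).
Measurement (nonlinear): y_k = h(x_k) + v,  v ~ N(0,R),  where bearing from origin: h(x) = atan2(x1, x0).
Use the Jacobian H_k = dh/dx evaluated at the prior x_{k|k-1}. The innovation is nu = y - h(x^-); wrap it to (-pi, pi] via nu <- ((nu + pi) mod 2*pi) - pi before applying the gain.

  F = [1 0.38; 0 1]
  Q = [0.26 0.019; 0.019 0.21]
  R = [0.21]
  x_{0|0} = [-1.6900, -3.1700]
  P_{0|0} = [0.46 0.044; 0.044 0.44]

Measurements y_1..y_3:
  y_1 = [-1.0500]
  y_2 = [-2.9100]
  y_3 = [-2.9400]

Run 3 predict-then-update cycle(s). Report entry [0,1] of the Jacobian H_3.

H_jac[0,1] = -0.1350

step 1: x^-=[-2.8946, -3.1700]  P^-=[0.8170 0.2302; 0.2302 0.6500]  H_jac=[0.1720 -0.1571]  S=[0.2378]  K=[0.4390; -0.2629]  nu=[1.2608]  x^+=[-2.3411, -3.5014]  P^+=[0.7712 0.2576; 0.2576 0.6336]
step 2: x^-=[-3.6717, -3.5014]  P^-=[1.3184 0.5174; 0.5174 0.8436]  H_jac=[0.1360 -0.1426]  S=[0.2315]  K=[0.4559; -0.2158]  nu=[-0.5301]  x^+=[-3.9133, -3.3870]  P^+=[1.2703 0.5402; 0.5402 0.8328]
step 3: x^-=[-5.2004, -3.3870]  P^-=[2.0611 0.8756; 0.8756 1.0428]  H_jac=[0.0879 -0.1350]  S=[0.2242]  K=[0.2812; -0.2846]  nu=[-0.3757]  x^+=[-5.3060, -3.2801]  P^+=[2.0434 0.8936; 0.8936 1.0246]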